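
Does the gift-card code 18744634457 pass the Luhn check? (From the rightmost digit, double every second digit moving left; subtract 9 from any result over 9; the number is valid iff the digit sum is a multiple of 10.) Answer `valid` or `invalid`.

invalid

From the right, keep odd positions and double even positions (subtract 9 from any doubled value over 9):
  doubled (positions 2,4,...): 1 8 3 8 7 → sum 27
  kept (positions 1,3,...): 7 4 3 4 7 1 → sum 26
Total = 53.
53 mod 10 = 3, so the number is invalid.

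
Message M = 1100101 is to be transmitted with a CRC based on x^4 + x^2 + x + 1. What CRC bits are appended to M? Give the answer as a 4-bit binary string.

Append 4 zeros: 11001010000. Divide by 10111 (XOR where the leading bit is 1):
  pos 0: 11001 XOR 10111 = 01110
  pos 1: 11100 XOR 10111 = 01011
  pos 2: 10111 XOR 10111 = 00000
Remainder (last 4 bits) = 0000. This is the CRC / FCS.

0000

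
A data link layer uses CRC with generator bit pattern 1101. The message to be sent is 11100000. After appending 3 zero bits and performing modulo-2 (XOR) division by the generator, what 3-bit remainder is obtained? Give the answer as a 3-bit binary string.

Append 3 zeros: 11100000000. Divide by 1101 (XOR where the leading bit is 1):
  pos 0: 1110 XOR 1101 = 0011
  pos 2: 1100 XOR 1101 = 0001
  pos 5: 1000 XOR 1101 = 0101
  pos 6: 1010 XOR 1101 = 0111
  pos 7: 1110 XOR 1101 = 0011
Remainder (last 3 bits) = 011. This is the CRC / FCS.

011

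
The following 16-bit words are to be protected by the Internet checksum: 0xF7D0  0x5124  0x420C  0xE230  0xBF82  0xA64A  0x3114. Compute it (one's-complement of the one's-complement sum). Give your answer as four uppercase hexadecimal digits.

FBEB

One's-complement addition (fold any carry out of bit 15 back into bit 0):
  0xF7D0 + 0x5124 = 0x148F4 → wrap carry → 0x48F5
  0x48F5 + 0x420C = 0x08B01
  0x8B01 + 0xE230 = 0x16D31 → wrap carry → 0x6D32
  0x6D32 + 0xBF82 = 0x12CB4 → wrap carry → 0x2CB5
  0x2CB5 + 0xA64A = 0x0D2FF
  0xD2FF + 0x3114 = 0x10413 → wrap carry → 0x0414
One's-complement sum = 0x0414.
Checksum = ~0x0414 & 0xFFFF = 0xFBEB.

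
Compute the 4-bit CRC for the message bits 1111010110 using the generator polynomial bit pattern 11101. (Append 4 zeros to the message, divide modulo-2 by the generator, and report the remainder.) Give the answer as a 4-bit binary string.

0111

Append 4 zeros: 11110101100000. Divide by 11101 (XOR where the leading bit is 1):
  pos 0: 11110 XOR 11101 = 00011
  pos 3: 11101 XOR 11101 = 00000
  pos 8: 10000 XOR 11101 = 01101
  pos 9: 11010 XOR 11101 = 00111
Remainder (last 4 bits) = 0111. This is the CRC / FCS.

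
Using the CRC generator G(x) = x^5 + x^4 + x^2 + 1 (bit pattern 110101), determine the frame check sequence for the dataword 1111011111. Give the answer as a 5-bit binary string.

Append 5 zeros: 111101111100000. Divide by 110101 (XOR where the leading bit is 1):
  pos 0: 111101 XOR 110101 = 001000
  pos 2: 100011 XOR 110101 = 010110
  pos 3: 101101 XOR 110101 = 011000
  pos 4: 110001 XOR 110101 = 000100
  pos 7: 100000 XOR 110101 = 010101
  pos 8: 101010 XOR 110101 = 011111
  pos 9: 111110 XOR 110101 = 001011
Remainder (last 5 bits) = 01011. This is the CRC / FCS.

01011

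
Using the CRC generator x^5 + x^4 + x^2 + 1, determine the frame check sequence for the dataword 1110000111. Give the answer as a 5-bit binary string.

Append 5 zeros: 111000011100000. Divide by 110101 (XOR where the leading bit is 1):
  pos 0: 111000 XOR 110101 = 001101
  pos 2: 110101 XOR 110101 = 000000
  pos 8: 110000 XOR 110101 = 000101
Remainder (last 5 bits) = 01010. This is the CRC / FCS.

01010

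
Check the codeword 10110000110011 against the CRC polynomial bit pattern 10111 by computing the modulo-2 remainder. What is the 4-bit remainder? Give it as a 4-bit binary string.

Modulo-2 division of 10110000110011 by 10111:
  pos 0: 10110 XOR 10111 = 00001
  pos 4: 10001 XOR 10111 = 00110
  pos 6: 11010 XOR 10111 = 01101
  pos 7: 11010 XOR 10111 = 01101
  pos 8: 11011 XOR 10111 = 01100
  pos 9: 11001 XOR 10111 = 01110
Remainder = 1110 (nonzero — an error is detected).

1110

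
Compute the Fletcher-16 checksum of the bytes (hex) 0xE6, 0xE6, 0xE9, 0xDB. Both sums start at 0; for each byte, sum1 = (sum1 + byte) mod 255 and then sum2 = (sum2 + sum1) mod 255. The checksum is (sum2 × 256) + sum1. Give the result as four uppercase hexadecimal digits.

0093

Running sums (mod 255):
  after byte 0 (0xE6): sum1=230, sum2=230
  after byte 1 (0xE6): sum1=205, sum2=180
  after byte 2 (0xE9): sum1=183, sum2=108
  after byte 3 (0xDB): sum1=147, sum2=0
Checksum = sum2·256 + sum1 = 0·256 + 147 = 147 = 0x0093.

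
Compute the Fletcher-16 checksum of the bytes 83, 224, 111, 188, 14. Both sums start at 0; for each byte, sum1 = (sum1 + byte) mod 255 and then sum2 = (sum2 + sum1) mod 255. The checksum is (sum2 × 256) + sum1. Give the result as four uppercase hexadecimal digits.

F96E

Running sums (mod 255):
  after byte 0 (83): sum1=83, sum2=83
  after byte 1 (224): sum1=52, sum2=135
  after byte 2 (111): sum1=163, sum2=43
  after byte 3 (188): sum1=96, sum2=139
  after byte 4 (14): sum1=110, sum2=249
Checksum = sum2·256 + sum1 = 249·256 + 110 = 63854 = 0xF96E.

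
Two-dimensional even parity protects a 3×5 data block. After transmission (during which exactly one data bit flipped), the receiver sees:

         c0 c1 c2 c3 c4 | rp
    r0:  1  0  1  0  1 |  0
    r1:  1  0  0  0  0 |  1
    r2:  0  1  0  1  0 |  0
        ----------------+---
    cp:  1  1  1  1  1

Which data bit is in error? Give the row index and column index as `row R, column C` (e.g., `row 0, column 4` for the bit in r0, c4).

row 0, column 0

Recompute each row's even parity and compare to rp:
  r0: data parity 1, sent rp 0 → mismatch
  r1: data parity 1, sent rp 1 → ok
  r2: data parity 0, sent rp 0 → ok
Recompute each column's even parity and compare to cp:
  c0: data parity 0, sent cp 1 → mismatch
  c1: data parity 1, sent cp 1 → ok
  c2: data parity 1, sent cp 1 → ok
  c3: data parity 1, sent cp 1 → ok
  c4: data parity 1, sent cp 1 → ok
Exactly one row (r0) and one column (c0) fail → the flipped bit is at their intersection.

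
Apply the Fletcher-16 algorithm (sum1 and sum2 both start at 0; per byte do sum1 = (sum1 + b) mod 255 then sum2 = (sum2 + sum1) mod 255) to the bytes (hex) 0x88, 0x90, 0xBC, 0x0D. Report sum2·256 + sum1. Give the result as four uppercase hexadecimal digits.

5AE2

Running sums (mod 255):
  after byte 0 (0x88): sum1=136, sum2=136
  after byte 1 (0x90): sum1=25, sum2=161
  after byte 2 (0xBC): sum1=213, sum2=119
  after byte 3 (0x0D): sum1=226, sum2=90
Checksum = sum2·256 + sum1 = 90·256 + 226 = 23266 = 0x5AE2.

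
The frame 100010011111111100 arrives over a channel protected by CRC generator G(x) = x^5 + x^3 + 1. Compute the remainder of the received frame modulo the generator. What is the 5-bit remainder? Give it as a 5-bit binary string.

Modulo-2 division of 100010011111111100 by 101001:
  pos 0: 100010 XOR 101001 = 001011
  pos 2: 101101 XOR 101001 = 000100
  pos 5: 100111 XOR 101001 = 001110
  pos 7: 111011 XOR 101001 = 010010
  pos 8: 100101 XOR 101001 = 001100
  pos 10: 110011 XOR 101001 = 011010
  pos 11: 110100 XOR 101001 = 011101
  pos 12: 111010 XOR 101001 = 010011
Remainder = 10011 (nonzero — an error is detected).

10011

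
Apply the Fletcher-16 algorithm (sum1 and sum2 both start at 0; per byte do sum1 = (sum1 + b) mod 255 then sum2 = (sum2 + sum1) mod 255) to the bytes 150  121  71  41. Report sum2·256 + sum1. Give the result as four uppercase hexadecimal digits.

Running sums (mod 255):
  after byte 0 (150): sum1=150, sum2=150
  after byte 1 (121): sum1=16, sum2=166
  after byte 2 (71): sum1=87, sum2=253
  after byte 3 (41): sum1=128, sum2=126
Checksum = sum2·256 + sum1 = 126·256 + 128 = 32384 = 0x7E80.

7E80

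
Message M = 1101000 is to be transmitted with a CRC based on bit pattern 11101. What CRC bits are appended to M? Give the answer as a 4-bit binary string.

Append 4 zeros: 11010000000. Divide by 11101 (XOR where the leading bit is 1):
  pos 0: 11010 XOR 11101 = 00111
  pos 2: 11100 XOR 11101 = 00001
  pos 6: 10000 XOR 11101 = 01101
Remainder (last 4 bits) = 1101. This is the CRC / FCS.

1101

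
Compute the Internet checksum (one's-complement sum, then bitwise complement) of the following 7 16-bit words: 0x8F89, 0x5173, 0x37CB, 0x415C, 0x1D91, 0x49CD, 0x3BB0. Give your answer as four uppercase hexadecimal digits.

One's-complement addition (fold any carry out of bit 15 back into bit 0):
  0x8F89 + 0x5173 = 0x0E0FC
  0xE0FC + 0x37CB = 0x118C7 → wrap carry → 0x18C8
  0x18C8 + 0x415C = 0x05A24
  0x5A24 + 0x1D91 = 0x077B5
  0x77B5 + 0x49CD = 0x0C182
  0xC182 + 0x3BB0 = 0x0FD32
One's-complement sum = 0xFD32.
Checksum = ~0xFD32 & 0xFFFF = 0x02CD.

02CD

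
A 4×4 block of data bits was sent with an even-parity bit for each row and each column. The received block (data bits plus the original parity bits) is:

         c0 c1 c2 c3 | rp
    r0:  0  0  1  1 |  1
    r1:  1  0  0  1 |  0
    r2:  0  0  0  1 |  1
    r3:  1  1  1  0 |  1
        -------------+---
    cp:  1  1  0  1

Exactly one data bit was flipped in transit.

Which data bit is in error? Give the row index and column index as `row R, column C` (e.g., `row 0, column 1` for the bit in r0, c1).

Recompute each row's even parity and compare to rp:
  r0: data parity 0, sent rp 1 → mismatch
  r1: data parity 0, sent rp 0 → ok
  r2: data parity 1, sent rp 1 → ok
  r3: data parity 1, sent rp 1 → ok
Recompute each column's even parity and compare to cp:
  c0: data parity 0, sent cp 1 → mismatch
  c1: data parity 1, sent cp 1 → ok
  c2: data parity 0, sent cp 0 → ok
  c3: data parity 1, sent cp 1 → ok
Exactly one row (r0) and one column (c0) fail → the flipped bit is at their intersection.

row 0, column 0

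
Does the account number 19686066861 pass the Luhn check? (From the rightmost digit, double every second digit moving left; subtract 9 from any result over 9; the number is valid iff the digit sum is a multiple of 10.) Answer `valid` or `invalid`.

valid

From the right, keep odd positions and double even positions (subtract 9 from any doubled value over 9):
  doubled (positions 2,4,...): 3 3 0 7 9 → sum 22
  kept (positions 1,3,...): 1 8 6 6 6 1 → sum 28
Total = 50.
50 mod 10 = 0, so the number is valid.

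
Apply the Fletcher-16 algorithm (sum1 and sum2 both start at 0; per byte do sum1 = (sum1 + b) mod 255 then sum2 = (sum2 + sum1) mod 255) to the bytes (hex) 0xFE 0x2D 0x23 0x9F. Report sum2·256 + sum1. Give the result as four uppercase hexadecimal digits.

Running sums (mod 255):
  after byte 0 (0xFE): sum1=254, sum2=254
  after byte 1 (0x2D): sum1=44, sum2=43
  after byte 2 (0x23): sum1=79, sum2=122
  after byte 3 (0x9F): sum1=238, sum2=105
Checksum = sum2·256 + sum1 = 105·256 + 238 = 27118 = 0x69EE.

69EE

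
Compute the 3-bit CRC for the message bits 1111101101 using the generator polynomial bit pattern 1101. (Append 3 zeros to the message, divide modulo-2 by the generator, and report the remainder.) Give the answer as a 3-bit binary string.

111

Append 3 zeros: 1111101101000. Divide by 1101 (XOR where the leading bit is 1):
  pos 0: 1111 XOR 1101 = 0010
  pos 2: 1010 XOR 1101 = 0111
  pos 3: 1111 XOR 1101 = 0010
  pos 5: 1010 XOR 1101 = 0111
  pos 6: 1111 XOR 1101 = 0010
  pos 8: 1000 XOR 1101 = 0101
  pos 9: 1010 XOR 1101 = 0111
Remainder (last 3 bits) = 111. This is the CRC / FCS.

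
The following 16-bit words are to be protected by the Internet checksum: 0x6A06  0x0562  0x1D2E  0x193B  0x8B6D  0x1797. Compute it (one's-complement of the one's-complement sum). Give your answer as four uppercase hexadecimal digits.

One's-complement addition (fold any carry out of bit 15 back into bit 0):
  0x6A06 + 0x0562 = 0x06F68
  0x6F68 + 0x1D2E = 0x08C96
  0x8C96 + 0x193B = 0x0A5D1
  0xA5D1 + 0x8B6D = 0x1313E → wrap carry → 0x313F
  0x313F + 0x1797 = 0x048D6
One's-complement sum = 0x48D6.
Checksum = ~0x48D6 & 0xFFFF = 0xB729.

B729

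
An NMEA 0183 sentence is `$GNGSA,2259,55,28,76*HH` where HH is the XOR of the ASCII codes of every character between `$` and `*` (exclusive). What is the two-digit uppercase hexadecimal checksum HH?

XOR the ASCII codes of the payload characters:
  'G' = 0x47 → acc = 0x47
  'N' = 0x4E → acc = 0x09
  'G' = 0x47 → acc = 0x4E
  'S' = 0x53 → acc = 0x1D
  'A' = 0x41 → acc = 0x5C
  ',' = 0x2C → acc = 0x70
  '2' = 0x32 → acc = 0x42
  '2' = 0x32 → acc = 0x70
  '5' = 0x35 → acc = 0x45
  '9' = 0x39 → acc = 0x7C
  ',' = 0x2C → acc = 0x50
  '5' = 0x35 → acc = 0x65
  '5' = 0x35 → acc = 0x50
  ',' = 0x2C → acc = 0x7C
  '2' = 0x32 → acc = 0x4E
  '8' = 0x38 → acc = 0x76
  ',' = 0x2C → acc = 0x5A
  '7' = 0x37 → acc = 0x6D
  '6' = 0x36 → acc = 0x5B
Checksum = 0x5B.

5B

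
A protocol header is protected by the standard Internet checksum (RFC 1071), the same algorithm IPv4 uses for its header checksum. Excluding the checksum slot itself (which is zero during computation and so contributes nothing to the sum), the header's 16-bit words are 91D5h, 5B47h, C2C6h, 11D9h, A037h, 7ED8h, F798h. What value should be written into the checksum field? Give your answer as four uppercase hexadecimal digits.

One's-complement addition (fold any carry out of bit 15 back into bit 0):
  0x91D5 + 0x5B47 = 0x0ED1C
  0xED1C + 0xC2C6 = 0x1AFE2 → wrap carry → 0xAFE3
  0xAFE3 + 0x11D9 = 0x0C1BC
  0xC1BC + 0xA037 = 0x161F3 → wrap carry → 0x61F4
  0x61F4 + 0x7ED8 = 0x0E0CC
  0xE0CC + 0xF798 = 0x1D864 → wrap carry → 0xD865
One's-complement sum = 0xD865.
Checksum = ~0xD865 & 0xFFFF = 0x279A.

279A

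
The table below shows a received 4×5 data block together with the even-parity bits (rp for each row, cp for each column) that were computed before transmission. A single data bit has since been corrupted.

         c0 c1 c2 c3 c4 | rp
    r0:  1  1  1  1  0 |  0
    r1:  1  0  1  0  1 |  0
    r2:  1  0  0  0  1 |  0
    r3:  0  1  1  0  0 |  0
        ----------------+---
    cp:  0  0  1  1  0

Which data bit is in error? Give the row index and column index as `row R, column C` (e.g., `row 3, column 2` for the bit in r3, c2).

row 1, column 0

Recompute each row's even parity and compare to rp:
  r0: data parity 0, sent rp 0 → ok
  r1: data parity 1, sent rp 0 → mismatch
  r2: data parity 0, sent rp 0 → ok
  r3: data parity 0, sent rp 0 → ok
Recompute each column's even parity and compare to cp:
  c0: data parity 1, sent cp 0 → mismatch
  c1: data parity 0, sent cp 0 → ok
  c2: data parity 1, sent cp 1 → ok
  c3: data parity 1, sent cp 1 → ok
  c4: data parity 0, sent cp 0 → ok
Exactly one row (r1) and one column (c0) fail → the flipped bit is at their intersection.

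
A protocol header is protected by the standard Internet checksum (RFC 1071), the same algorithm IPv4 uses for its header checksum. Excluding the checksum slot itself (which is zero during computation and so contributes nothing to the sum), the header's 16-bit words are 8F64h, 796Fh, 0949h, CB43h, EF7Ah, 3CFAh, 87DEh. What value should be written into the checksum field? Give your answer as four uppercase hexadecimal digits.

6E4B

One's-complement addition (fold any carry out of bit 15 back into bit 0):
  0x8F64 + 0x796F = 0x108D3 → wrap carry → 0x08D4
  0x08D4 + 0x0949 = 0x0121D
  0x121D + 0xCB43 = 0x0DD60
  0xDD60 + 0xEF7A = 0x1CCDA → wrap carry → 0xCCDB
  0xCCDB + 0x3CFA = 0x109D5 → wrap carry → 0x09D6
  0x09D6 + 0x87DE = 0x091B4
One's-complement sum = 0x91B4.
Checksum = ~0x91B4 & 0xFFFF = 0x6E4B.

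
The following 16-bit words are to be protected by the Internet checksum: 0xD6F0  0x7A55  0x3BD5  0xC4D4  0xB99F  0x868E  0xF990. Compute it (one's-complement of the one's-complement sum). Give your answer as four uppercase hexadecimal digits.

One's-complement addition (fold any carry out of bit 15 back into bit 0):
  0xD6F0 + 0x7A55 = 0x15145 → wrap carry → 0x5146
  0x5146 + 0x3BD5 = 0x08D1B
  0x8D1B + 0xC4D4 = 0x151EF → wrap carry → 0x51F0
  0x51F0 + 0xB99F = 0x10B8F → wrap carry → 0x0B90
  0x0B90 + 0x868E = 0x0921E
  0x921E + 0xF990 = 0x18BAE → wrap carry → 0x8BAF
One's-complement sum = 0x8BAF.
Checksum = ~0x8BAF & 0xFFFF = 0x7450.

7450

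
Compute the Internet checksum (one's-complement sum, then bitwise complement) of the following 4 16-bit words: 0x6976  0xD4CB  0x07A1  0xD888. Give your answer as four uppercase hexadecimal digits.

E193

One's-complement addition (fold any carry out of bit 15 back into bit 0):
  0x6976 + 0xD4CB = 0x13E41 → wrap carry → 0x3E42
  0x3E42 + 0x07A1 = 0x045E3
  0x45E3 + 0xD888 = 0x11E6B → wrap carry → 0x1E6C
One's-complement sum = 0x1E6C.
Checksum = ~0x1E6C & 0xFFFF = 0xE193.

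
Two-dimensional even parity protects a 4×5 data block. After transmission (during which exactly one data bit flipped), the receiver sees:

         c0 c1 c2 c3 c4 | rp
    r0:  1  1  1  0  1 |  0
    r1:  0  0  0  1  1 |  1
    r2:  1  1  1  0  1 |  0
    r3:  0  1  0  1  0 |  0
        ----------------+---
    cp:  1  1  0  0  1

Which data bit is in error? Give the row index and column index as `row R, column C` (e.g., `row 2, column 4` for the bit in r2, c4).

row 1, column 0

Recompute each row's even parity and compare to rp:
  r0: data parity 0, sent rp 0 → ok
  r1: data parity 0, sent rp 1 → mismatch
  r2: data parity 0, sent rp 0 → ok
  r3: data parity 0, sent rp 0 → ok
Recompute each column's even parity and compare to cp:
  c0: data parity 0, sent cp 1 → mismatch
  c1: data parity 1, sent cp 1 → ok
  c2: data parity 0, sent cp 0 → ok
  c3: data parity 0, sent cp 0 → ok
  c4: data parity 1, sent cp 1 → ok
Exactly one row (r1) and one column (c0) fail → the flipped bit is at their intersection.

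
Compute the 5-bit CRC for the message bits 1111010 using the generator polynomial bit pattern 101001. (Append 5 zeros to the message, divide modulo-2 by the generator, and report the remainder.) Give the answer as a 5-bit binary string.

Append 5 zeros: 111101000000. Divide by 101001 (XOR where the leading bit is 1):
  pos 0: 111101 XOR 101001 = 010100
  pos 1: 101000 XOR 101001 = 000001
  pos 6: 100000 XOR 101001 = 001001
Remainder (last 5 bits) = 01001. This is the CRC / FCS.

01001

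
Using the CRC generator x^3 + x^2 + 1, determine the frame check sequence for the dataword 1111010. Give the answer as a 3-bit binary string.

110

Append 3 zeros: 1111010000. Divide by 1101 (XOR where the leading bit is 1):
  pos 0: 1111 XOR 1101 = 0010
  pos 2: 1001 XOR 1101 = 0100
  pos 3: 1000 XOR 1101 = 0101
  pos 4: 1010 XOR 1101 = 0111
  pos 5: 1110 XOR 1101 = 0011
Remainder (last 3 bits) = 110. This is the CRC / FCS.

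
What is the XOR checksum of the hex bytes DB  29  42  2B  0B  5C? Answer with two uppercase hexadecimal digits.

XOR the bytes together:
  start with 0xDB
  0xDB ⊕ 0x29 = 0xF2
  0xF2 ⊕ 0x42 = 0xB0
  0xB0 ⊕ 0x2B = 0x9B
  0x9B ⊕ 0x0B = 0x90
  0x90 ⊕ 0x5C = 0xCC

CC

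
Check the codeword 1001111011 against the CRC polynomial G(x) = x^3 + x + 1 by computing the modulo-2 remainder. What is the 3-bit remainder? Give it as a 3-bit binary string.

Modulo-2 division of 1001111011 by 1011:
  pos 0: 1001 XOR 1011 = 0010
  pos 2: 1011 XOR 1011 = 0000
  pos 6: 1011 XOR 1011 = 0000
Remainder = 000 (zero — the frame passes the CRC check).

000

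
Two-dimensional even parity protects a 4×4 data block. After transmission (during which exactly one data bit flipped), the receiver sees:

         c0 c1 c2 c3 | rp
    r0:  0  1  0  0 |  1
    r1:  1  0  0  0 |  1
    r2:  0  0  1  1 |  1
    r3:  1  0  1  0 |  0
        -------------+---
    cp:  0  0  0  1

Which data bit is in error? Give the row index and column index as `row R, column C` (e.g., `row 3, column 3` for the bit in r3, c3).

Recompute each row's even parity and compare to rp:
  r0: data parity 1, sent rp 1 → ok
  r1: data parity 1, sent rp 1 → ok
  r2: data parity 0, sent rp 1 → mismatch
  r3: data parity 0, sent rp 0 → ok
Recompute each column's even parity and compare to cp:
  c0: data parity 0, sent cp 0 → ok
  c1: data parity 1, sent cp 0 → mismatch
  c2: data parity 0, sent cp 0 → ok
  c3: data parity 1, sent cp 1 → ok
Exactly one row (r2) and one column (c1) fail → the flipped bit is at their intersection.

row 2, column 1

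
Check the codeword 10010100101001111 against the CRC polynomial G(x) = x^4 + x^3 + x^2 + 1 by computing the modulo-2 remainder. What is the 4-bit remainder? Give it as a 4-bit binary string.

0100

Modulo-2 division of 10010100101001111 by 11101:
  pos 0: 10010 XOR 11101 = 01111
  pos 1: 11111 XOR 11101 = 00010
  pos 4: 10001 XOR 11101 = 01100
  pos 5: 11000 XOR 11101 = 00101
  pos 7: 10110 XOR 11101 = 01011
  pos 8: 10110 XOR 11101 = 01011
  pos 9: 10111 XOR 11101 = 01010
  pos 10: 10101 XOR 11101 = 01000
  pos 11: 10001 XOR 11101 = 01100
  pos 12: 11001 XOR 11101 = 00100
Remainder = 0100 (nonzero — an error is detected).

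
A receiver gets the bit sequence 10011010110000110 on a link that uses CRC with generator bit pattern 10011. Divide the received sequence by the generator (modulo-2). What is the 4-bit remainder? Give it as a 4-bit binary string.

Modulo-2 division of 10011010110000110 by 10011:
  pos 0: 10011 XOR 10011 = 00000
  pos 6: 10110 XOR 10011 = 00101
  pos 8: 10100 XOR 10011 = 00111
  pos 10: 11101 XOR 10011 = 01110
  pos 11: 11101 XOR 10011 = 01110
  pos 12: 11100 XOR 10011 = 01111
Remainder = 1111 (nonzero — an error is detected).

1111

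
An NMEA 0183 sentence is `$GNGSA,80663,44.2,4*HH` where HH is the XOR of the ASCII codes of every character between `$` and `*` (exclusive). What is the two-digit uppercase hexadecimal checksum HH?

63

XOR the ASCII codes of the payload characters:
  'G' = 0x47 → acc = 0x47
  'N' = 0x4E → acc = 0x09
  'G' = 0x47 → acc = 0x4E
  'S' = 0x53 → acc = 0x1D
  'A' = 0x41 → acc = 0x5C
  ',' = 0x2C → acc = 0x70
  '8' = 0x38 → acc = 0x48
  '0' = 0x30 → acc = 0x78
  '6' = 0x36 → acc = 0x4E
  '6' = 0x36 → acc = 0x78
  '3' = 0x33 → acc = 0x4B
  ',' = 0x2C → acc = 0x67
  '4' = 0x34 → acc = 0x53
  '4' = 0x34 → acc = 0x67
  '.' = 0x2E → acc = 0x49
  '2' = 0x32 → acc = 0x7B
  ',' = 0x2C → acc = 0x57
  '4' = 0x34 → acc = 0x63
Checksum = 0x63.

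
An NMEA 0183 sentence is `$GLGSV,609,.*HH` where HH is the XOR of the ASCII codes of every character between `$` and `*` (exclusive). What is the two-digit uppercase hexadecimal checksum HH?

XOR the ASCII codes of the payload characters:
  'G' = 0x47 → acc = 0x47
  'L' = 0x4C → acc = 0x0B
  'G' = 0x47 → acc = 0x4C
  'S' = 0x53 → acc = 0x1F
  'V' = 0x56 → acc = 0x49
  ',' = 0x2C → acc = 0x65
  '6' = 0x36 → acc = 0x53
  '0' = 0x30 → acc = 0x63
  '9' = 0x39 → acc = 0x5A
  ',' = 0x2C → acc = 0x76
  '.' = 0x2E → acc = 0x58
Checksum = 0x58.

58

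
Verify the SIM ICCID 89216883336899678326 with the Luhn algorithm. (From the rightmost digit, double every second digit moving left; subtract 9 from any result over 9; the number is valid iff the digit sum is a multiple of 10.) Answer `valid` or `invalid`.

valid

From the right, keep odd positions and double even positions (subtract 9 from any doubled value over 9):
  doubled (positions 2,4,...): 4 7 3 9 3 6 7 3 4 7 → sum 53
  kept (positions 1,3,...): 6 3 7 9 8 3 3 8 1 9 → sum 57
Total = 110.
110 mod 10 = 0, so the number is valid.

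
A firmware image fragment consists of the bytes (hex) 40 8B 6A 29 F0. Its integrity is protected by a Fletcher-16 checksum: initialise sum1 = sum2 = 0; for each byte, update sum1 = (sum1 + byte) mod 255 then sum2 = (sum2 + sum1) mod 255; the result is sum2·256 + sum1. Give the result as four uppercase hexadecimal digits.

F150

Running sums (mod 255):
  after byte 0 (40): sum1=64, sum2=64
  after byte 1 (8B): sum1=203, sum2=12
  after byte 2 (6A): sum1=54, sum2=66
  after byte 3 (29): sum1=95, sum2=161
  after byte 4 (F0): sum1=80, sum2=241
Checksum = sum2·256 + sum1 = 241·256 + 80 = 61776 = 0xF150.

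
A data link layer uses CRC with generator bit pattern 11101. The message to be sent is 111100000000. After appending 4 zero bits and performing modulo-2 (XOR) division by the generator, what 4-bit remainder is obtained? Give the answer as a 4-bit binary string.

Append 4 zeros: 1111000000000000. Divide by 11101 (XOR where the leading bit is 1):
  pos 0: 11110 XOR 11101 = 00011
  pos 3: 11000 XOR 11101 = 00101
  pos 5: 10100 XOR 11101 = 01001
  pos 6: 10010 XOR 11101 = 01111
  pos 7: 11110 XOR 11101 = 00011
  pos 10: 11000 XOR 11101 = 00101
Remainder (last 4 bits) = 1010. This is the CRC / FCS.

1010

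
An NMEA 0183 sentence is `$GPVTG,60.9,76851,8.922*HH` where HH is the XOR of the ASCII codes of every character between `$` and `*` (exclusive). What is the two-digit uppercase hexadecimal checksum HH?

XOR the ASCII codes of the payload characters:
  'G' = 0x47 → acc = 0x47
  'P' = 0x50 → acc = 0x17
  'V' = 0x56 → acc = 0x41
  'T' = 0x54 → acc = 0x15
  'G' = 0x47 → acc = 0x52
  ',' = 0x2C → acc = 0x7E
  '6' = 0x36 → acc = 0x48
  '0' = 0x30 → acc = 0x78
  '.' = 0x2E → acc = 0x56
  '9' = 0x39 → acc = 0x6F
  ',' = 0x2C → acc = 0x43
  '7' = 0x37 → acc = 0x74
  '6' = 0x36 → acc = 0x42
  '8' = 0x38 → acc = 0x7A
  '5' = 0x35 → acc = 0x4F
  '1' = 0x31 → acc = 0x7E
  ',' = 0x2C → acc = 0x52
  '8' = 0x38 → acc = 0x6A
  '.' = 0x2E → acc = 0x44
  '9' = 0x39 → acc = 0x7D
  '2' = 0x32 → acc = 0x4F
  '2' = 0x32 → acc = 0x7D
Checksum = 0x7D.

7D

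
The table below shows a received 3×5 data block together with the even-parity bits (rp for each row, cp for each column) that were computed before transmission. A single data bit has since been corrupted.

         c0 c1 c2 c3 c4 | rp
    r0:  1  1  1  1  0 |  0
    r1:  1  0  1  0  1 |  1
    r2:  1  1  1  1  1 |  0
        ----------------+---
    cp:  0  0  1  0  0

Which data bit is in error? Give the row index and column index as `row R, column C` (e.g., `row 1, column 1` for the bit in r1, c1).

Recompute each row's even parity and compare to rp:
  r0: data parity 0, sent rp 0 → ok
  r1: data parity 1, sent rp 1 → ok
  r2: data parity 1, sent rp 0 → mismatch
Recompute each column's even parity and compare to cp:
  c0: data parity 1, sent cp 0 → mismatch
  c1: data parity 0, sent cp 0 → ok
  c2: data parity 1, sent cp 1 → ok
  c3: data parity 0, sent cp 0 → ok
  c4: data parity 0, sent cp 0 → ok
Exactly one row (r2) and one column (c0) fail → the flipped bit is at their intersection.

row 2, column 0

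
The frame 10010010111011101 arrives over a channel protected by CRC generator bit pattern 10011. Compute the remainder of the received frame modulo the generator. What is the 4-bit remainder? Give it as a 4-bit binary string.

0100

Modulo-2 division of 10010010111011101 by 10011:
  pos 0: 10010 XOR 10011 = 00001
  pos 4: 10101 XOR 10011 = 00110
  pos 6: 11011 XOR 10011 = 01000
  pos 7: 10000 XOR 10011 = 00011
  pos 10: 11111 XOR 10011 = 01100
  pos 11: 11000 XOR 10011 = 01011
  pos 12: 10111 XOR 10011 = 00100
Remainder = 0100 (nonzero — an error is detected).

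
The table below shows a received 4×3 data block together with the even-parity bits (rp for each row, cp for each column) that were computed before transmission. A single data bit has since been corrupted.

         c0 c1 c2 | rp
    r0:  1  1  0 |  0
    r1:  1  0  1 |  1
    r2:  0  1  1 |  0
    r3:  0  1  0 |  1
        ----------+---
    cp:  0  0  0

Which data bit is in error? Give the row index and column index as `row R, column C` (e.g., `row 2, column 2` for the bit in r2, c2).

row 1, column 1

Recompute each row's even parity and compare to rp:
  r0: data parity 0, sent rp 0 → ok
  r1: data parity 0, sent rp 1 → mismatch
  r2: data parity 0, sent rp 0 → ok
  r3: data parity 1, sent rp 1 → ok
Recompute each column's even parity and compare to cp:
  c0: data parity 0, sent cp 0 → ok
  c1: data parity 1, sent cp 0 → mismatch
  c2: data parity 0, sent cp 0 → ok
Exactly one row (r1) and one column (c1) fail → the flipped bit is at their intersection.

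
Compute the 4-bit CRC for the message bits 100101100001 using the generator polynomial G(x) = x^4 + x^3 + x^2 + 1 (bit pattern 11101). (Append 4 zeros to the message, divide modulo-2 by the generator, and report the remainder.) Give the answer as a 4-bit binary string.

Append 4 zeros: 1001011000010000. Divide by 11101 (XOR where the leading bit is 1):
  pos 0: 10010 XOR 11101 = 01111
  pos 1: 11111 XOR 11101 = 00010
  pos 4: 10100 XOR 11101 = 01001
  pos 5: 10010 XOR 11101 = 01111
  pos 6: 11110 XOR 11101 = 00011
  pos 9: 11100 XOR 11101 = 00001
Remainder (last 4 bits) = 0100. This is the CRC / FCS.

0100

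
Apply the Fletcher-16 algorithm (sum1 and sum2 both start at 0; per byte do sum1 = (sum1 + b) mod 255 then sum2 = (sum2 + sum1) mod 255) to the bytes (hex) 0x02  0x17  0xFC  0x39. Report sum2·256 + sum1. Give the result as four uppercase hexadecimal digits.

804F

Running sums (mod 255):
  after byte 0 (0x02): sum1=2, sum2=2
  after byte 1 (0x17): sum1=25, sum2=27
  after byte 2 (0xFC): sum1=22, sum2=49
  after byte 3 (0x39): sum1=79, sum2=128
Checksum = sum2·256 + sum1 = 128·256 + 79 = 32847 = 0x804F.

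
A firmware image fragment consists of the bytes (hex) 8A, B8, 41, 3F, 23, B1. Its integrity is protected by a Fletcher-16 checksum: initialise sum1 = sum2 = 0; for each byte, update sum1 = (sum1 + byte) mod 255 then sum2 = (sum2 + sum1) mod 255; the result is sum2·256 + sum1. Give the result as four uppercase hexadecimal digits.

Running sums (mod 255):
  after byte 0 (8A): sum1=138, sum2=138
  after byte 1 (B8): sum1=67, sum2=205
  after byte 2 (41): sum1=132, sum2=82
  after byte 3 (3F): sum1=195, sum2=22
  after byte 4 (23): sum1=230, sum2=252
  after byte 5 (B1): sum1=152, sum2=149
Checksum = sum2·256 + sum1 = 149·256 + 152 = 38296 = 0x9598.

9598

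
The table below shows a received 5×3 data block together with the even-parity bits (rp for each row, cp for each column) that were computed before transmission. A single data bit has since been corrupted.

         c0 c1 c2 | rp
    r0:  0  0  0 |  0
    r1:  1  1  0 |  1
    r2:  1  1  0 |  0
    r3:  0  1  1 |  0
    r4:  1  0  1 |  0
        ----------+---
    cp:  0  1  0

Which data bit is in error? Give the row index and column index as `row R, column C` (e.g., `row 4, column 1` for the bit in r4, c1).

row 1, column 0

Recompute each row's even parity and compare to rp:
  r0: data parity 0, sent rp 0 → ok
  r1: data parity 0, sent rp 1 → mismatch
  r2: data parity 0, sent rp 0 → ok
  r3: data parity 0, sent rp 0 → ok
  r4: data parity 0, sent rp 0 → ok
Recompute each column's even parity and compare to cp:
  c0: data parity 1, sent cp 0 → mismatch
  c1: data parity 1, sent cp 1 → ok
  c2: data parity 0, sent cp 0 → ok
Exactly one row (r1) and one column (c0) fail → the flipped bit is at their intersection.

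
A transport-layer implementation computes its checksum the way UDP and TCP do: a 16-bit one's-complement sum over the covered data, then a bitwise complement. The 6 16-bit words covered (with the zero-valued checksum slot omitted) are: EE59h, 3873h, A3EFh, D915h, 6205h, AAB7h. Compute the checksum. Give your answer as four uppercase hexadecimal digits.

One's-complement addition (fold any carry out of bit 15 back into bit 0):
  0xEE59 + 0x3873 = 0x126CC → wrap carry → 0x26CD
  0x26CD + 0xA3EF = 0x0CABC
  0xCABC + 0xD915 = 0x1A3D1 → wrap carry → 0xA3D2
  0xA3D2 + 0x6205 = 0x105D7 → wrap carry → 0x05D8
  0x05D8 + 0xAAB7 = 0x0B08F
One's-complement sum = 0xB08F.
Checksum = ~0xB08F & 0xFFFF = 0x4F70.

4F70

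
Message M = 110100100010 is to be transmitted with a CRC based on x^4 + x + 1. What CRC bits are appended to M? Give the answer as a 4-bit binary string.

1011

Append 4 zeros: 1101001000100000. Divide by 10011 (XOR where the leading bit is 1):
  pos 0: 11010 XOR 10011 = 01001
  pos 1: 10010 XOR 10011 = 00001
  pos 5: 11000 XOR 10011 = 01011
  pos 6: 10111 XOR 10011 = 00100
  pos 8: 10000 XOR 10011 = 00011
  pos 11: 11000 XOR 10011 = 01011
Remainder (last 4 bits) = 1011. This is the CRC / FCS.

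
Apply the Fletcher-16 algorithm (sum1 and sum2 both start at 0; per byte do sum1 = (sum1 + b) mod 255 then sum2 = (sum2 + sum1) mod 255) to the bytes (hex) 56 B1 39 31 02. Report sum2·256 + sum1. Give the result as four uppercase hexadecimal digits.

8674

Running sums (mod 255):
  after byte 0 (56): sum1=86, sum2=86
  after byte 1 (B1): sum1=8, sum2=94
  after byte 2 (39): sum1=65, sum2=159
  after byte 3 (31): sum1=114, sum2=18
  after byte 4 (02): sum1=116, sum2=134
Checksum = sum2·256 + sum1 = 134·256 + 116 = 34420 = 0x8674.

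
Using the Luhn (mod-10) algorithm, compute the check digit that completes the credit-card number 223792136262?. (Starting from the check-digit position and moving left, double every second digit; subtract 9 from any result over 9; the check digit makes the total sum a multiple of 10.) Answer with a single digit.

Partial digits right→left: 2 6 2 6 3 1 2 9 7 3 2 2
Double every second digit counting from the check-digit position (so the 1st, 3rd, 5th, ... of the partial from the right).
  doubled (with −9 where >9): 4 4 6 4 5 4 → sum 27
  kept as-is: 6 6 1 9 3 2 → sum 27
Total = 27 + 27 = 54.
Check digit = (10 − (54 mod 10)) mod 10 = 6.

6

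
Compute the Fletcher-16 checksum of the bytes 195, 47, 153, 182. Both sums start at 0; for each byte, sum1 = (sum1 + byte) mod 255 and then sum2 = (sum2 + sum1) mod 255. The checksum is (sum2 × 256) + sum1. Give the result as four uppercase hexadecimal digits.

8643

Running sums (mod 255):
  after byte 0 (195): sum1=195, sum2=195
  after byte 1 (47): sum1=242, sum2=182
  after byte 2 (153): sum1=140, sum2=67
  after byte 3 (182): sum1=67, sum2=134
Checksum = sum2·256 + sum1 = 134·256 + 67 = 34371 = 0x8643.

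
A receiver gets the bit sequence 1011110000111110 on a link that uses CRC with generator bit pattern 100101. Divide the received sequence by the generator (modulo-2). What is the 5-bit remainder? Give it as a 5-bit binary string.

Modulo-2 division of 1011110000111110 by 100101:
  pos 0: 101111 XOR 100101 = 001010
  pos 2: 101000 XOR 100101 = 001101
  pos 4: 110100 XOR 100101 = 010001
  pos 5: 100011 XOR 100101 = 000110
  pos 8: 110111 XOR 100101 = 010010
  pos 9: 100101 XOR 100101 = 000000
Remainder = 00000 (zero — the frame passes the CRC check).

00000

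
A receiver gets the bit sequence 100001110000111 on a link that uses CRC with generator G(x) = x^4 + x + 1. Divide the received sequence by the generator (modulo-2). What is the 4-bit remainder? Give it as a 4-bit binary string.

Modulo-2 division of 100001110000111 by 10011:
  pos 0: 10000 XOR 10011 = 00011
  pos 3: 11111 XOR 10011 = 01100
  pos 4: 11000 XOR 10011 = 01011
  pos 5: 10110 XOR 10011 = 00101
  pos 7: 10100 XOR 10011 = 00111
  pos 9: 11111 XOR 10011 = 01100
  pos 10: 11001 XOR 10011 = 01010
Remainder = 1010 (nonzero — an error is detected).

1010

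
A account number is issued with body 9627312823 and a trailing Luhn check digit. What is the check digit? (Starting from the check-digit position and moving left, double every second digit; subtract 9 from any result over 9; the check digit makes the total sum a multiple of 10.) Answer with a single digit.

Partial digits right→left: 3 2 8 2 1 3 7 2 6 9
Double every second digit counting from the check-digit position (so the 1st, 3rd, 5th, ... of the partial from the right).
  doubled (with −9 where >9): 6 7 2 5 3 → sum 23
  kept as-is: 2 2 3 2 9 → sum 18
Total = 23 + 18 = 41.
Check digit = (10 − (41 mod 10)) mod 10 = 9.

9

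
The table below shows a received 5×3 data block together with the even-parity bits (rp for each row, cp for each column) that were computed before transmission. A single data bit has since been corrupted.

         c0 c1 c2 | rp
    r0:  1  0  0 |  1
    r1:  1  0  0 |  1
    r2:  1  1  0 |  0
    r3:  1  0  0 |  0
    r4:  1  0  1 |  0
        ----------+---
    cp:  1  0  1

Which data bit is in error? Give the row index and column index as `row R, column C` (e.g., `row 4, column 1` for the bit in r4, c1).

row 3, column 1

Recompute each row's even parity and compare to rp:
  r0: data parity 1, sent rp 1 → ok
  r1: data parity 1, sent rp 1 → ok
  r2: data parity 0, sent rp 0 → ok
  r3: data parity 1, sent rp 0 → mismatch
  r4: data parity 0, sent rp 0 → ok
Recompute each column's even parity and compare to cp:
  c0: data parity 1, sent cp 1 → ok
  c1: data parity 1, sent cp 0 → mismatch
  c2: data parity 1, sent cp 1 → ok
Exactly one row (r3) and one column (c1) fail → the flipped bit is at their intersection.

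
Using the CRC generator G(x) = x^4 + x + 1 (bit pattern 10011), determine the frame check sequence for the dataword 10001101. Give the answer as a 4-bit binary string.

1010

Append 4 zeros: 100011010000. Divide by 10011 (XOR where the leading bit is 1):
  pos 0: 10001 XOR 10011 = 00010
  pos 3: 10101 XOR 10011 = 00110
  pos 5: 11000 XOR 10011 = 01011
  pos 6: 10110 XOR 10011 = 00101
Remainder (last 4 bits) = 1010. This is the CRC / FCS.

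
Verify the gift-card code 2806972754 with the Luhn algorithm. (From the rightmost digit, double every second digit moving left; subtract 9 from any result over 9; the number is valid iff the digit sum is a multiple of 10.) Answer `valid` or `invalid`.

valid

From the right, keep odd positions and double even positions (subtract 9 from any doubled value over 9):
  doubled (positions 2,4,...): 1 4 9 0 4 → sum 18
  kept (positions 1,3,...): 4 7 7 6 8 → sum 32
Total = 50.
50 mod 10 = 0, so the number is valid.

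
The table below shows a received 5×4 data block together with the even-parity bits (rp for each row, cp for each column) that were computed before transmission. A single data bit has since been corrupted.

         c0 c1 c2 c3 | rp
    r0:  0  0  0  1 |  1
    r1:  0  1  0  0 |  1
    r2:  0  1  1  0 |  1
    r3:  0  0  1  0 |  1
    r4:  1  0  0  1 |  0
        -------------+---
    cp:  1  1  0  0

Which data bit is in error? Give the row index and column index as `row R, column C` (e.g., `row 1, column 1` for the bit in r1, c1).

Recompute each row's even parity and compare to rp:
  r0: data parity 1, sent rp 1 → ok
  r1: data parity 1, sent rp 1 → ok
  r2: data parity 0, sent rp 1 → mismatch
  r3: data parity 1, sent rp 1 → ok
  r4: data parity 0, sent rp 0 → ok
Recompute each column's even parity and compare to cp:
  c0: data parity 1, sent cp 1 → ok
  c1: data parity 0, sent cp 1 → mismatch
  c2: data parity 0, sent cp 0 → ok
  c3: data parity 0, sent cp 0 → ok
Exactly one row (r2) and one column (c1) fail → the flipped bit is at their intersection.

row 2, column 1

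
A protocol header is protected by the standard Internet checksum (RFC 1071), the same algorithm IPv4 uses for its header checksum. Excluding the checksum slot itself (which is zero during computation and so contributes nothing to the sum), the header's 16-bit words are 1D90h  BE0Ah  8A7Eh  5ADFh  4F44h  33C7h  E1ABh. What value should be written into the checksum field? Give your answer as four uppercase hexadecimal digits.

One's-complement addition (fold any carry out of bit 15 back into bit 0):
  0x1D90 + 0xBE0A = 0x0DB9A
  0xDB9A + 0x8A7E = 0x16618 → wrap carry → 0x6619
  0x6619 + 0x5ADF = 0x0C0F8
  0xC0F8 + 0x4F44 = 0x1103C → wrap carry → 0x103D
  0x103D + 0x33C7 = 0x04404
  0x4404 + 0xE1AB = 0x125AF → wrap carry → 0x25B0
One's-complement sum = 0x25B0.
Checksum = ~0x25B0 & 0xFFFF = 0xDA4F.

DA4F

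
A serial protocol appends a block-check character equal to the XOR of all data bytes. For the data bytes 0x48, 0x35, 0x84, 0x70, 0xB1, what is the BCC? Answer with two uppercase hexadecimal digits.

38

XOR the bytes together:
  start with 0x48
  0x48 ⊕ 0x35 = 0x7D
  0x7D ⊕ 0x84 = 0xF9
  0xF9 ⊕ 0x70 = 0x89
  0x89 ⊕ 0xB1 = 0x38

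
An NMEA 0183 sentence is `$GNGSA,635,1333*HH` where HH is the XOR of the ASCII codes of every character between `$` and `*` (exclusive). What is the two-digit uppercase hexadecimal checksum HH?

XOR the ASCII codes of the payload characters:
  'G' = 0x47 → acc = 0x47
  'N' = 0x4E → acc = 0x09
  'G' = 0x47 → acc = 0x4E
  'S' = 0x53 → acc = 0x1D
  'A' = 0x41 → acc = 0x5C
  ',' = 0x2C → acc = 0x70
  '6' = 0x36 → acc = 0x46
  '3' = 0x33 → acc = 0x75
  '5' = 0x35 → acc = 0x40
  ',' = 0x2C → acc = 0x6C
  '1' = 0x31 → acc = 0x5D
  '3' = 0x33 → acc = 0x6E
  '3' = 0x33 → acc = 0x5D
  '3' = 0x33 → acc = 0x6E
Checksum = 0x6E.

6E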